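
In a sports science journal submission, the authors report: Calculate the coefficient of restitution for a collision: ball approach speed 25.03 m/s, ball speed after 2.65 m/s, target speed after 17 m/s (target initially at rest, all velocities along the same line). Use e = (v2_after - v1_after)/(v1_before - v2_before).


e = (v2_after - v1_after) / (v1_before - v2_before)
Numerator = 17 - 2.65 = 14.35
Denominator = 25.03 - 0 = 25.03
e = 14.35 / 25.03 = 0.5733

0.5733


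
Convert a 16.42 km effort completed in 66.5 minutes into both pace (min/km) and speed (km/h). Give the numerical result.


Pace = time / distance = 66.5 min / 16.42 km = 4.0499 min/km
Speed = distance / time_in_hours = 16.42 / 1.1083 hr
Speed = 14.815 km/h

4.0499 min/km, 14.815 km/h


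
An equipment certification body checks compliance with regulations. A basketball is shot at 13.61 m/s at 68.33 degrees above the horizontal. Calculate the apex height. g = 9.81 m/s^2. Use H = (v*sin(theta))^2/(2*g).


H = (v*sin(theta))^2 / (2*g)
vy = v*sin(theta) = 13.61 * sin(68.33 deg) = 12.6481 m/s
H = vy^2 / (2*g) = 159.9751 / (2*9.81)
H = 159.9751 / 19.62 = 8.1537 m

8.1537 m


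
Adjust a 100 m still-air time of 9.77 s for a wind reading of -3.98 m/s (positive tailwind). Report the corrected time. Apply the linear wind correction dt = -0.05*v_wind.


dt = -0.05 * v_wind = -0.05 * -3.98 = 0.199 s
t_corrected = t_still + dt = 9.77 + (0.199)
t_corrected = 9.969 s

9.969 s


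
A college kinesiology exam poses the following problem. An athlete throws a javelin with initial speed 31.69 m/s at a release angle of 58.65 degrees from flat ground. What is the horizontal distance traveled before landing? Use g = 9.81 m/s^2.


R = v^2 * sin(2*theta) / g
Convert angle to radians: theta = 58.65 deg = 1.0236 rad
sin(2*theta) = sin(2.0473) = 0.8886
R = 31.69^2 * 0.8886 / 9.81
R = 1004.2561 * 0.8886 / 9.81 = 90.9683 m

90.9683 m


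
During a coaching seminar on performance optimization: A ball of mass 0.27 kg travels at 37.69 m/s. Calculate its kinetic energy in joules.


KE = 0.5 * m * v^2
KE = 0.5 * 0.27 * 37.69^2
KE = 0.5 * 0.27 * 1420.5361 = 191.7724 J

191.7724 J


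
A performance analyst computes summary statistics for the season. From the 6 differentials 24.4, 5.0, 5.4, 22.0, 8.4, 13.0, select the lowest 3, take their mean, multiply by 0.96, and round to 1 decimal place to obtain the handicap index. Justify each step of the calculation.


All differentials: 24.4, 5.0, 5.4, 22.0, 8.4, 13.0
Sorted: 5.0, 5.4, 8.4, 13.0, 22.0, 24.4
Best 3: 5.0, 5.4, 8.4
Average of best = 18.8 / 3 = 6.2667
Raw index = 6.2667 * 0.96 = 6.016
Handicap index = round(6.016, 1) = 6.0

6.0


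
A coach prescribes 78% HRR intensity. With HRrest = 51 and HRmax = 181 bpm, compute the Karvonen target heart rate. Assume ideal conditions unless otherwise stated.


Target = HRrest + pct*(HRmax - HRrest)
Heart rate reserve = HRmax - HRrest = 181 - 51 = 130 bpm
Fraction = 78% = 0.78
Target = 51 + 0.78 * 130
Target = 51 + 101.4 = 152.4 bpm

152.4 bpm


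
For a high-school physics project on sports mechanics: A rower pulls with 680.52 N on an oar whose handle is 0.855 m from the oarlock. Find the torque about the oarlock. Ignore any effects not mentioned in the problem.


tau = F * d
tau = 680.52 * 0.855
tau = 581.8446 N*m

581.8446 N*m


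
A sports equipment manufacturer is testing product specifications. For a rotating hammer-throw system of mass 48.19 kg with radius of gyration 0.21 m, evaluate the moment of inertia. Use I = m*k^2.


I = m * k^2
I = 48.19 * 0.21^2
I = 48.19 * 0.0441 = 2.1252 kg*m^2

2.1252 kg*m^2


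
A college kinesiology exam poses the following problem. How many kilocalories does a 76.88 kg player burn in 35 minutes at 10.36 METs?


kcal = MET * mass * time_hr
Convert time: 35 min = 0.5833 hr
kcal = 10.36 * 76.88 * 0.5833
kcal = 464.6115 kcal

464.6115 kcal


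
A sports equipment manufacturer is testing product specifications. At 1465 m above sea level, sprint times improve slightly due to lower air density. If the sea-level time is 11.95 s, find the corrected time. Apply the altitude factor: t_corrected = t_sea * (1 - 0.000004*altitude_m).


Correction factor = 1 - 0.000004 * 1465 = 0.99414
t_corrected = t_sea * factor = 11.95 * 0.99414
t_corrected = 11.88 s

11.88 s


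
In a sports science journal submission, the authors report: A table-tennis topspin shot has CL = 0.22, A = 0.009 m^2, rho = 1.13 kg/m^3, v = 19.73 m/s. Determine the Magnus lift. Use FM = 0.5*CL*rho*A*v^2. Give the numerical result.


FM = 0.5 * CL * rho * A * v^2
FM = 0.5 * 0.22 * 1.13 * 0.009 * 19.73^2
v^2 = 389.2729
FM = 0.5 * 0.22 * 1.13 * 0.009 * 389.2729 = 0.4355 N

0.4355 N


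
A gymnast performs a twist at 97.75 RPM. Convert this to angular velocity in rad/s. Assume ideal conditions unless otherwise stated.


omega = RPM * 2 * pi / 60
omega = 97.75 * 2 * 3.14159 / 60
omega = 614.1814 / 60 = 10.2364 rad/s

10.2364 rad/s


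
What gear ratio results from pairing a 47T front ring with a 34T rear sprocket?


GR = front_teeth / rear_teeth
GR = 47 / 34
GR = 1.3824

1.3824


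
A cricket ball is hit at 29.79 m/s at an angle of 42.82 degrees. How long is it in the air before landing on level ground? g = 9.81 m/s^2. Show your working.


T = 2*v*sin(theta)/g
sin(theta) = sin(42.82 deg) = 0.6797
T = 2*29.79*0.6797 / 9.81
T = 40.4964 / 9.81 = 4.1281 s

4.1281 s


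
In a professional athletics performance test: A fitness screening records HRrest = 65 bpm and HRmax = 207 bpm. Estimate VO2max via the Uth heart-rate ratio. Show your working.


VO2max = 15.3 * HRmax / HRrest
VO2max = 15.3 * 207 / 65
VO2max = 3167.1 / 65 = 48.7246 mL/kg/min

48.7246 mL/kg/min


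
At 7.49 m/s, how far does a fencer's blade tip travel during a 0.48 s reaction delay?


d = v * t
d = 7.49 * 0.48
d = 3.5952 m

3.5952 m


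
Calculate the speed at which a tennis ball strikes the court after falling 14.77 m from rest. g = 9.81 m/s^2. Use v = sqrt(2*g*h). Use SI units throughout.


v = sqrt(2 * g * h)
v = sqrt(2 * 9.81 * 14.77)
v = sqrt(289.7874) = 17.0231 m/s

17.0231 m/s


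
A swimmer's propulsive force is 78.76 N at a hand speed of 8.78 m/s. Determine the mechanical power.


P = F * v
P = 78.76 * 8.78
P = 691.5128 W

691.5128 W


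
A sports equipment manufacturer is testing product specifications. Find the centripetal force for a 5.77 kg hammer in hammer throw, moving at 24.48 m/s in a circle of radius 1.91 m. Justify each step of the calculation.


Fc = m * v^2 / r
v^2 = 24.48^2 = 599.2704
Fc = 5.77 * 599.2704 / 1.91
Fc = 3457.7902 / 1.91 = 1810.3614 N

1810.3614 N


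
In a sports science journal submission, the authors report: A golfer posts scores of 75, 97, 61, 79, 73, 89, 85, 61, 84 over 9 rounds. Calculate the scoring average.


Average = sum / n
Sum = 704
Average = 704 / 9 = 78.2222

78.2222


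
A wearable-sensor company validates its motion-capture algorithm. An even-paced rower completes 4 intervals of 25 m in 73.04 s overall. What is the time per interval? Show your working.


Split time = total_time / n_laps = 73.04 / 4
Split time = 18.26 s per lap

18.26 s


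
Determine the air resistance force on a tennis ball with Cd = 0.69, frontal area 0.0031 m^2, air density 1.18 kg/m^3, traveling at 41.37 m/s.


Fd = 0.5 * Cd * rho * A * v^2
Fd = 0.5 * 0.69 * 1.18 * 0.0031 * 41.37^2
v^2 = 1711.4769
Fd = 0.5 * 0.69 * 1.18 * 0.0031 * 1711.4769 = 2.1599 N

2.1599 N


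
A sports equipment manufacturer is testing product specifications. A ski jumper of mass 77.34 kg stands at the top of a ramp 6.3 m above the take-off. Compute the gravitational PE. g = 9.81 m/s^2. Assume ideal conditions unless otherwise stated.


PE = m * g * h
PE = 77.34 * 9.81 * 6.3
PE = 758.7054 * 6.3 = 4779.844 J

4779.844 J


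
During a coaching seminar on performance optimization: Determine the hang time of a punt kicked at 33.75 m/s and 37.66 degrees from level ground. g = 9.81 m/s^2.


T = 2*v*sin(theta)/g
sin(theta) = sin(37.66 deg) = 0.611
T = 2*33.75*0.611 / 9.81
T = 41.2408 / 9.81 = 4.204 s

4.204 s


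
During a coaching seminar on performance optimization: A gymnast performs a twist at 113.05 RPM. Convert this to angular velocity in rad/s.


omega = RPM * 2 * pi / 60
omega = 113.05 * 2 * 3.14159 / 60
omega = 710.3141 / 60 = 11.8386 rad/s

11.8386 rad/s


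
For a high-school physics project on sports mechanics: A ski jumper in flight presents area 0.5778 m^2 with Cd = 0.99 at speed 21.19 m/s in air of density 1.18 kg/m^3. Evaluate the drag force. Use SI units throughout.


Fd = 0.5 * Cd * rho * A * v^2
Fd = 0.5 * 0.99 * 1.18 * 0.5778 * 21.19^2
v^2 = 449.0161
Fd = 0.5 * 0.99 * 1.18 * 0.5778 * 449.0161 = 151.5398 N

151.5398 N


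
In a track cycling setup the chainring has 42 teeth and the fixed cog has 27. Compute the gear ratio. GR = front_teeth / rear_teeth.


GR = front_teeth / rear_teeth
GR = 42 / 27
GR = 1.5556

1.5556


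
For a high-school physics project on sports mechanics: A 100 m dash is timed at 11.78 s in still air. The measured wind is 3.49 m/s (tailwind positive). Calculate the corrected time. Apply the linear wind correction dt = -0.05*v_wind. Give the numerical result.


dt = -0.05 * v_wind = -0.05 * 3.49 = -0.1745 s
t_corrected = t_still + dt = 11.78 + (-0.1745)
t_corrected = 11.6055 s

11.6055 s


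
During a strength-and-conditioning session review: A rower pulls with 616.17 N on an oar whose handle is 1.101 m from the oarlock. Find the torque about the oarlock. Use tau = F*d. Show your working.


tau = F * d
tau = 616.17 * 1.101
tau = 678.4032 N*m

678.4032 N*m


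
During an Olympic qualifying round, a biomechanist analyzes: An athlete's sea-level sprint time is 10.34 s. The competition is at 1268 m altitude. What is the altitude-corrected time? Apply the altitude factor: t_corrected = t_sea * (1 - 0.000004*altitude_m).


Correction factor = 1 - 0.000004 * 1268 = 0.994928
t_corrected = t_sea * factor = 10.34 * 0.994928
t_corrected = 10.2876 s

10.2876 s


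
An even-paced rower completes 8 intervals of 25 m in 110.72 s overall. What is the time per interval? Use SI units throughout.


Split time = total_time / n_laps = 110.72 / 8
Split time = 13.84 s per lap

13.84 s


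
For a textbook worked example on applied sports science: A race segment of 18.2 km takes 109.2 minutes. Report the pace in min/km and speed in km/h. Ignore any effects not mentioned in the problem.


Pace = time / distance = 109.2 min / 18.2 km = 6 min/km
Speed = distance / time_in_hours = 18.2 / 1.82 hr
Speed = 10 km/h

6 min/km, 10 km/h


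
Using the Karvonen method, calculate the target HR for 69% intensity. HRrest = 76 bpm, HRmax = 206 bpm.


Target = HRrest + pct*(HRmax - HRrest)
Heart rate reserve = HRmax - HRrest = 206 - 76 = 130 bpm
Fraction = 69% = 0.69
Target = 76 + 0.69 * 130
Target = 76 + 89.7 = 165.7 bpm

165.7 bpm


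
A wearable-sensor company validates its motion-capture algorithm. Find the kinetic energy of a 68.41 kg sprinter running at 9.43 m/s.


KE = 0.5 * m * v^2
KE = 0.5 * 68.41 * 9.43^2
KE = 0.5 * 68.41 * 88.9249 = 3041.6762 J

3041.6762 J


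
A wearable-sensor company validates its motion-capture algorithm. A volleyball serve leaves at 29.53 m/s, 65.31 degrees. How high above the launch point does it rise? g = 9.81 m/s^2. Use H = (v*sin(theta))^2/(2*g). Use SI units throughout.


H = (v*sin(theta))^2 / (2*g)
vy = v*sin(theta) = 29.53 * sin(65.31 deg) = 26.8304 m/s
H = vy^2 / (2*g) = 719.8704 / (2*9.81)
H = 719.8704 / 19.62 = 36.6906 m

36.6906 m


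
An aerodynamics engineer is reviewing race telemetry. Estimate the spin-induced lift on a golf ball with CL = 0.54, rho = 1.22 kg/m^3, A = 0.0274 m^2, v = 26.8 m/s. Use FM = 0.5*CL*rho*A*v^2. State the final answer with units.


FM = 0.5 * CL * rho * A * v^2
FM = 0.5 * 0.54 * 1.22 * 0.0274 * 26.8^2
v^2 = 718.24
FM = 0.5 * 0.54 * 1.22 * 0.0274 * 718.24 = 6.4825 N

6.4825 N


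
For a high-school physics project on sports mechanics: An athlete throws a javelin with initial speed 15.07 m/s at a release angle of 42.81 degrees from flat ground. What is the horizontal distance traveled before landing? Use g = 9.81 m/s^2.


R = v^2 * sin(2*theta) / g
Convert angle to radians: theta = 42.81 deg = 0.7472 rad
sin(2*theta) = sin(1.4944) = 0.9971
R = 15.07^2 * 0.9971 / 9.81
R = 227.1049 * 0.9971 / 9.81 = 23.0827 m

23.0827 m


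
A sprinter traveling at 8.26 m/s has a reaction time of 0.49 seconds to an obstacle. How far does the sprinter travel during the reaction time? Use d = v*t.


d = v * t
d = 8.26 * 0.49
d = 4.0474 m

4.0474 m


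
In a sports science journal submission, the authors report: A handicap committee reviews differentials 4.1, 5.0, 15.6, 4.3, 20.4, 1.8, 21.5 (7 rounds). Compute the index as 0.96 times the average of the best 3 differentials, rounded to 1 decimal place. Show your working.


All differentials: 4.1, 5.0, 15.6, 4.3, 20.4, 1.8, 21.5
Sorted: 1.8, 4.1, 4.3, 5.0, 15.6, 20.4, 21.5
Best 3: 1.8, 4.1, 4.3
Average of best = 10.2 / 3 = 3.4
Raw index = 3.4 * 0.96 = 3.264
Handicap index = round(3.264, 1) = 3.3

3.3


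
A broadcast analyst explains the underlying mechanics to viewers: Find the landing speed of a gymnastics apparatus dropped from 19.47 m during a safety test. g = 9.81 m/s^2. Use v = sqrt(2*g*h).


v = sqrt(2 * g * h)
v = sqrt(2 * 9.81 * 19.47)
v = sqrt(382.0014) = 19.5449 m/s

19.5449 m/s


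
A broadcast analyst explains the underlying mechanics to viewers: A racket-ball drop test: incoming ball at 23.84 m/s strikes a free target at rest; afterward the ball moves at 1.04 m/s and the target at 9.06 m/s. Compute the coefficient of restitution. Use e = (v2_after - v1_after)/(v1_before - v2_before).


e = (v2_after - v1_after) / (v1_before - v2_before)
Numerator = 9.06 - 1.04 = 8.02
Denominator = 23.84 - 0 = 23.84
e = 8.02 / 23.84 = 0.3364

0.3364


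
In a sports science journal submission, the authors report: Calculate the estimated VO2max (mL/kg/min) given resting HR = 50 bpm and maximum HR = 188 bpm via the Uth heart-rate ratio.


VO2max = 15.3 * HRmax / HRrest
VO2max = 15.3 * 188 / 50
VO2max = 2876.4 / 50 = 57.528 mL/kg/min

57.528 mL/kg/min


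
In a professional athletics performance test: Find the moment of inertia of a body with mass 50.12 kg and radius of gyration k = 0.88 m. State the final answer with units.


I = m * k^2
I = 50.12 * 0.88^2
I = 50.12 * 0.7744 = 38.8129 kg*m^2

38.8129 kg*m^2


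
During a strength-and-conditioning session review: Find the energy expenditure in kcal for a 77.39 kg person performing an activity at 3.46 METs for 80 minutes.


kcal = MET * mass * time_hr
Convert time: 80 min = 1.3333 hr
kcal = 3.46 * 77.39 * 1.3333
kcal = 357.0259 kcal

357.0259 kcal


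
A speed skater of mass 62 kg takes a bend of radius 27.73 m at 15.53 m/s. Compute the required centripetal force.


Fc = m * v^2 / r
v^2 = 15.53^2 = 241.1809
Fc = 62 * 241.1809 / 27.73
Fc = 14953.2158 / 27.73 = 539.2433 N

539.2433 N


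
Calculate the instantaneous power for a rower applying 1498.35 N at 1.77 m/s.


P = F * v
P = 1498.35 * 1.77
P = 2652.0795 W

2652.0795 W


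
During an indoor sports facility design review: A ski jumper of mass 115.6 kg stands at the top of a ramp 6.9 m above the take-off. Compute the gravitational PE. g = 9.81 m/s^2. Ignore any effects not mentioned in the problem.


PE = m * g * h
PE = 115.6 * 9.81 * 6.9
PE = 1134.036 * 6.9 = 7824.8484 J

7824.8484 J


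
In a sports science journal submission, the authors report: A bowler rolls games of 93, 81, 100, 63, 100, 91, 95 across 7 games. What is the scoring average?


Average = sum / n
Sum = 623
Average = 623 / 7 = 89

89


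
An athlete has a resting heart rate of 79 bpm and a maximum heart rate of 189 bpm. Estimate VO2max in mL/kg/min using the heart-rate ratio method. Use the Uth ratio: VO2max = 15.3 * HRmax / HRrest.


VO2max = 15.3 * HRmax / HRrest
VO2max = 15.3 * 189 / 79
VO2max = 2891.7 / 79 = 36.6038 mL/kg/min

36.6038 mL/kg/min


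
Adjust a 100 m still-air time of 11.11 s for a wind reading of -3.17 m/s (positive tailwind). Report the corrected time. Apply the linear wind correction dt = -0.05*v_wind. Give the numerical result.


dt = -0.05 * v_wind = -0.05 * -3.17 = 0.1585 s
t_corrected = t_still + dt = 11.11 + (0.1585)
t_corrected = 11.2685 s

11.2685 s


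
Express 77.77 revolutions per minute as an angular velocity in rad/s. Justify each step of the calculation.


omega = RPM * 2 * pi / 60
omega = 77.77 * 2 * 3.14159 / 60
omega = 488.6433 / 60 = 8.1441 rad/s

8.1441 rad/s


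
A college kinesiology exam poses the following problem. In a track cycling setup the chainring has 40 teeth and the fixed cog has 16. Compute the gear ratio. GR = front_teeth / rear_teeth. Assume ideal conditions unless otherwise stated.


GR = front_teeth / rear_teeth
GR = 40 / 16
GR = 2.5

2.5


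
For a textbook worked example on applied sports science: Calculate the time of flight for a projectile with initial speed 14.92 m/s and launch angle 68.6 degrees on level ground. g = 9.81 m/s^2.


T = 2*v*sin(theta)/g
sin(theta) = sin(68.6 deg) = 0.9311
T = 2*14.92*0.9311 / 9.81
T = 27.7827 / 9.81 = 2.8321 s

2.8321 s


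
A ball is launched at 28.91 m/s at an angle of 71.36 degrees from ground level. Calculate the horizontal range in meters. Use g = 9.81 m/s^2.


R = v^2 * sin(2*theta) / g
Convert angle to radians: theta = 71.36 deg = 1.2455 rad
sin(2*theta) = sin(2.4909) = 0.6057
R = 28.91^2 * 0.6057 / 9.81
R = 835.7881 * 0.6057 / 9.81 = 51.6051 m

51.6051 m


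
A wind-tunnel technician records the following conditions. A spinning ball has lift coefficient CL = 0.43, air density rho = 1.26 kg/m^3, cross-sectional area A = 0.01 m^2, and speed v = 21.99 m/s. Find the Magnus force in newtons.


FM = 0.5 * CL * rho * A * v^2
FM = 0.5 * 0.43 * 1.26 * 0.01 * 21.99^2
v^2 = 483.5601
FM = 0.5 * 0.43 * 1.26 * 0.01 * 483.5601 = 1.31 N

1.31 N


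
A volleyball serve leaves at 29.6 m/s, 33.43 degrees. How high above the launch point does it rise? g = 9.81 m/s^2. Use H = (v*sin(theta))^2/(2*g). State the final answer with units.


H = (v*sin(theta))^2 / (2*g)
vy = v*sin(theta) = 29.6 * sin(33.43 deg) = 16.3072 m/s
H = vy^2 / (2*g) = 265.9237 / (2*9.81)
H = 265.9237 / 19.62 = 13.5537 m

13.5537 m


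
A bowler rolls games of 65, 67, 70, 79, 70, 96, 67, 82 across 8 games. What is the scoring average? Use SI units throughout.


Average = sum / n
Sum = 596
Average = 596 / 8 = 74.5

74.5


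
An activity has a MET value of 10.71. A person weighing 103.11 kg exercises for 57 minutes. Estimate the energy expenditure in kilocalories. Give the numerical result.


kcal = MET * mass * time_hr
Convert time: 57 min = 0.95 hr
kcal = 10.71 * 103.11 * 0.95
kcal = 1049.0927 kcal

1049.0927 kcal


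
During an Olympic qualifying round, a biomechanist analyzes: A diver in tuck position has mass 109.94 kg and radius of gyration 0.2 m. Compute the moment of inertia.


I = m * k^2
I = 109.94 * 0.2^2
I = 109.94 * 0.04 = 4.3976 kg*m^2

4.3976 kg*m^2


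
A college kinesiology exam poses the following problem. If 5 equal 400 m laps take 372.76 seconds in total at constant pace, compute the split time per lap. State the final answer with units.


Split time = total_time / n_laps = 372.76 / 5
Split time = 74.552 s per lap

74.552 s


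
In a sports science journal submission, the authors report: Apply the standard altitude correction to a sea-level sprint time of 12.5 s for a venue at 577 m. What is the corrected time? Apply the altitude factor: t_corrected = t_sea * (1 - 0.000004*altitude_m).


Correction factor = 1 - 0.000004 * 577 = 0.997692
t_corrected = t_sea * factor = 12.5 * 0.997692
t_corrected = 12.4711 s

12.4711 s


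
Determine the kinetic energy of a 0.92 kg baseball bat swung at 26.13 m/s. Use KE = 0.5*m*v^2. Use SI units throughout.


KE = 0.5 * m * v^2
KE = 0.5 * 0.92 * 26.13^2
KE = 0.5 * 0.92 * 682.7769 = 314.0774 J

314.0774 J


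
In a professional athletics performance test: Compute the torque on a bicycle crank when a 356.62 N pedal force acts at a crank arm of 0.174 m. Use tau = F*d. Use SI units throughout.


tau = F * d
tau = 356.62 * 0.174
tau = 62.0519 N*m

62.0519 N*m


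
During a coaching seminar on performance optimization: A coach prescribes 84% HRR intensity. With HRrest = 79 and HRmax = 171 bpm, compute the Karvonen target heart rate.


Target = HRrest + pct*(HRmax - HRrest)
Heart rate reserve = HRmax - HRrest = 171 - 79 = 92 bpm
Fraction = 84% = 0.84
Target = 79 + 0.84 * 92
Target = 79 + 77.28 = 156.28 bpm

156.28 bpm


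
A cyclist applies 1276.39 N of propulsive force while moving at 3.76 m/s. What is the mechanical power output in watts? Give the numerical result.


P = F * v
P = 1276.39 * 3.76
P = 4799.2264 W

4799.2264 W


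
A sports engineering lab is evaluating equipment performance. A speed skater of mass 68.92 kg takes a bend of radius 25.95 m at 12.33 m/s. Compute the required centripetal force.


Fc = m * v^2 / r
v^2 = 12.33^2 = 152.0289
Fc = 68.92 * 152.0289 / 25.95
Fc = 10477.8318 / 25.95 = 403.77 N

403.77 N


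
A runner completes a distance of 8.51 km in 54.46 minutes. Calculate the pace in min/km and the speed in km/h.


Pace = time / distance = 54.46 min / 8.51 km = 6.3995 min/km
Speed = distance / time_in_hours = 8.51 / 0.9077 hr
Speed = 9.3757 km/h

6.3995 min/km, 9.3757 km/h


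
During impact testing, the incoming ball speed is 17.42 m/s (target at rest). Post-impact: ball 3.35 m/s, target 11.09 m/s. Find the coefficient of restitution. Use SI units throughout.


e = (v2_after - v1_after) / (v1_before - v2_before)
Numerator = 11.09 - 3.35 = 7.74
Denominator = 17.42 - 0 = 17.42
e = 7.74 / 17.42 = 0.4443

0.4443


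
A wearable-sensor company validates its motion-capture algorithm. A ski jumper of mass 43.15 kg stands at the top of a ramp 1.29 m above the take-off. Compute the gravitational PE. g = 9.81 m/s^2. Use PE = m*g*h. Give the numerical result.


PE = m * g * h
PE = 43.15 * 9.81 * 1.29
PE = 423.3015 * 1.29 = 546.0589 J

546.0589 J


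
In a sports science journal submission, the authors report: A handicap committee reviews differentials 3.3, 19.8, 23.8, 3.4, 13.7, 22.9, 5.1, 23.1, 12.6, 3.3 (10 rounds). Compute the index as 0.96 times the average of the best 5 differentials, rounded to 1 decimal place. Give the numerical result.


All differentials: 3.3, 19.8, 23.8, 3.4, 13.7, 22.9, 5.1, 23.1, 12.6, 3.3
Sorted: 3.3, 3.3, 3.4, 5.1, 12.6, 13.7, 19.8, 22.9, 23.1, 23.8
Best 5: 3.3, 3.3, 3.4, 5.1, 12.6
Average of best = 27.7 / 5 = 5.54
Raw index = 5.54 * 0.96 = 5.3184
Handicap index = round(5.3184, 1) = 5.3

5.3


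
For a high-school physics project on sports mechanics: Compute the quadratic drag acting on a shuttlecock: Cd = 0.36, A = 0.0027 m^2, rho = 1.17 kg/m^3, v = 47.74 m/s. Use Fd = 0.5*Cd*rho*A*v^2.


Fd = 0.5 * Cd * rho * A * v^2
Fd = 0.5 * 0.36 * 1.17 * 0.0027 * 47.74^2
v^2 = 2279.1076
Fd = 0.5 * 0.36 * 1.17 * 0.0027 * 2279.1076 = 1.2959 N

1.2959 N


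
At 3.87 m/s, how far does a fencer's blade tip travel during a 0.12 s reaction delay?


d = v * t
d = 3.87 * 0.12
d = 0.4644 m

0.4644 m


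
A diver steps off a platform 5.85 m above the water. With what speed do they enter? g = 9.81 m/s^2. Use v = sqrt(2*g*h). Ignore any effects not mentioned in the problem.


v = sqrt(2 * g * h)
v = sqrt(2 * 9.81 * 5.85)
v = sqrt(114.777) = 10.7134 m/s

10.7134 m/s


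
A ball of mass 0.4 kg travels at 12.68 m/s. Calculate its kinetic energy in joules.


KE = 0.5 * m * v^2
KE = 0.5 * 0.4 * 12.68^2
KE = 0.5 * 0.4 * 160.7824 = 32.1565 J

32.1565 J


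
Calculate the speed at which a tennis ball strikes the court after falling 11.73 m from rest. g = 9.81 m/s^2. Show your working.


v = sqrt(2 * g * h)
v = sqrt(2 * 9.81 * 11.73)
v = sqrt(230.1426) = 15.1705 m/s

15.1705 m/s


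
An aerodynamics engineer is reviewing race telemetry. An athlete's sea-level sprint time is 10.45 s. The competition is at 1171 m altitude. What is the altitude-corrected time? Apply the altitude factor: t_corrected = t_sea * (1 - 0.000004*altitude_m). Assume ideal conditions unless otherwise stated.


Correction factor = 1 - 0.000004 * 1171 = 0.995316
t_corrected = t_sea * factor = 10.45 * 0.995316
t_corrected = 10.4011 s

10.4011 s


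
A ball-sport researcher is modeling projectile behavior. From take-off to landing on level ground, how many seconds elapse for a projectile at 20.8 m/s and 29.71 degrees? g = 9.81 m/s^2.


T = 2*v*sin(theta)/g
sin(theta) = sin(29.71 deg) = 0.4956
T = 2*20.8*0.4956 / 9.81
T = 20.6174 / 9.81 = 2.1017 s

2.1017 s


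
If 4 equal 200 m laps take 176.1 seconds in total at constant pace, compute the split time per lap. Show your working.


Split time = total_time / n_laps = 176.1 / 4
Split time = 44.025 s per lap

44.025 s


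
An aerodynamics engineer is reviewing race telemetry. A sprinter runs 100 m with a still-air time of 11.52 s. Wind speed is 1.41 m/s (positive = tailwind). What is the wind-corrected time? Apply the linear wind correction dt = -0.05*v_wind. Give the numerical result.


dt = -0.05 * v_wind = -0.05 * 1.41 = -0.0705 s
t_corrected = t_still + dt = 11.52 + (-0.0705)
t_corrected = 11.4495 s

11.4495 s


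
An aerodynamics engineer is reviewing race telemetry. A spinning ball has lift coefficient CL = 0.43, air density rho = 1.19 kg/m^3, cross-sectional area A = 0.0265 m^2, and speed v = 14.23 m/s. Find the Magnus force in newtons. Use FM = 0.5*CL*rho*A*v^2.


FM = 0.5 * CL * rho * A * v^2
FM = 0.5 * 0.43 * 1.19 * 0.0265 * 14.23^2
v^2 = 202.4929
FM = 0.5 * 0.43 * 1.19 * 0.0265 * 202.4929 = 1.3729 N

1.3729 N


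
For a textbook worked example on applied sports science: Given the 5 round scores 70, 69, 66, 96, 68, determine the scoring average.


Average = sum / n
Sum = 369
Average = 369 / 5 = 73.8

73.8


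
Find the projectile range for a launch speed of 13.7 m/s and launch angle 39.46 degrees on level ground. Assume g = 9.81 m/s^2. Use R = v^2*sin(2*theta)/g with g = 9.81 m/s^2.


R = v^2 * sin(2*theta) / g
Convert angle to radians: theta = 39.46 deg = 0.6887 rad
sin(2*theta) = sin(1.3774) = 0.9814
R = 13.7^2 * 0.9814 / 9.81
R = 187.69 * 0.9814 / 9.81 = 18.7759 m

18.7759 m


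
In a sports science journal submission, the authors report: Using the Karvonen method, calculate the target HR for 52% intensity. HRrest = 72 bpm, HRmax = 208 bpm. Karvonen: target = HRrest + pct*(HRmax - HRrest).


Target = HRrest + pct*(HRmax - HRrest)
Heart rate reserve = HRmax - HRrest = 208 - 72 = 136 bpm
Fraction = 52% = 0.52
Target = 72 + 0.52 * 136
Target = 72 + 70.72 = 142.72 bpm

142.72 bpm


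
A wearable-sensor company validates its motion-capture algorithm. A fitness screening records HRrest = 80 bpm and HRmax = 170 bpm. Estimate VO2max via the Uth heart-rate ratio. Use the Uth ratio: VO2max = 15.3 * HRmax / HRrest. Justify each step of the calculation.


VO2max = 15.3 * HRmax / HRrest
VO2max = 15.3 * 170 / 80
VO2max = 2601 / 80 = 32.5125 mL/kg/min

32.5125 mL/kg/min


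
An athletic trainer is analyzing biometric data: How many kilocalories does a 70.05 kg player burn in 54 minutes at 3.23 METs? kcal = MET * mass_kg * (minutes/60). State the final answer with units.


kcal = MET * mass * time_hr
Convert time: 54 min = 0.9 hr
kcal = 3.23 * 70.05 * 0.9
kcal = 203.6353 kcal

203.6353 kcal


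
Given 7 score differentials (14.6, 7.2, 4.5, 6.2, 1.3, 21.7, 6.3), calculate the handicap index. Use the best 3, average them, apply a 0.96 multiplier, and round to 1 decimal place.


All differentials: 14.6, 7.2, 4.5, 6.2, 1.3, 21.7, 6.3
Sorted: 1.3, 4.5, 6.2, 6.3, 7.2, 14.6, 21.7
Best 3: 1.3, 4.5, 6.2
Average of best = 12 / 3 = 4
Raw index = 4 * 0.96 = 3.84
Handicap index = round(3.84, 1) = 3.8

3.8


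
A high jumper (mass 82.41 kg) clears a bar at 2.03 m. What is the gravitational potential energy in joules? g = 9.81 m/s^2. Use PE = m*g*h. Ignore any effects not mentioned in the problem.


PE = m * g * h
PE = 82.41 * 9.81 * 2.03
PE = 808.4421 * 2.03 = 1641.1375 J

1641.1375 J


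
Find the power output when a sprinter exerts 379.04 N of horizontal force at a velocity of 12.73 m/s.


P = F * v
P = 379.04 * 12.73
P = 4825.1792 W

4825.1792 W


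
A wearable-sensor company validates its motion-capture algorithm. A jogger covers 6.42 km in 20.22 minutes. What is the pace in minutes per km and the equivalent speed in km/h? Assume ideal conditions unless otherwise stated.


Pace = time / distance = 20.22 min / 6.42 km = 3.1495 min/km
Speed = distance / time_in_hours = 6.42 / 0.337 hr
Speed = 19.0504 km/h

3.1495 min/km, 19.0504 km/h


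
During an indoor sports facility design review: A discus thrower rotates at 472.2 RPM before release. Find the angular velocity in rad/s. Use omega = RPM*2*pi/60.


omega = RPM * 2 * pi / 60
omega = 472.2 * 2 * 3.14159 / 60
omega = 2966.9201 / 60 = 49.4487 rad/s

49.4487 rad/s


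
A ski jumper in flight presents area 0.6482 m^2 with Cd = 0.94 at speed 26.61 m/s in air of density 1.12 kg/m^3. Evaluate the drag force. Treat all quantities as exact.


Fd = 0.5 * Cd * rho * A * v^2
Fd = 0.5 * 0.94 * 1.12 * 0.6482 * 26.61^2
v^2 = 708.0921
Fd = 0.5 * 0.94 * 1.12 * 0.6482 * 708.0921 = 241.6099 N

241.6099 N


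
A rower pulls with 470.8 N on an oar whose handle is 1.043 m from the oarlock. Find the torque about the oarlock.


tau = F * d
tau = 470.8 * 1.043
tau = 491.0444 N*m

491.0444 N*m


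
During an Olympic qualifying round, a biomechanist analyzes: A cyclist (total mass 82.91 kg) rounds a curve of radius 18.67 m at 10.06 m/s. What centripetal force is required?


Fc = m * v^2 / r
v^2 = 10.06^2 = 101.2036
Fc = 82.91 * 101.2036 / 18.67
Fc = 8390.7905 / 18.67 = 449.4264 N

449.4264 N


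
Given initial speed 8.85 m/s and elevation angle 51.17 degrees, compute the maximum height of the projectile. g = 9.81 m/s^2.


H = (v*sin(theta))^2 / (2*g)
vy = v*sin(theta) = 8.85 * sin(51.17 deg) = 6.8942 m/s
H = vy^2 / (2*g) = 47.5305 / (2*9.81)
H = 47.5305 / 19.62 = 2.4226 m

2.4226 m


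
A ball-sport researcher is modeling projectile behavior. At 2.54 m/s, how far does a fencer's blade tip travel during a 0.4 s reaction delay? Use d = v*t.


d = v * t
d = 2.54 * 0.4
d = 1.016 m

1.016 m


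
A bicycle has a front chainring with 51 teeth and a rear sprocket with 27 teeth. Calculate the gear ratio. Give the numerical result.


GR = front_teeth / rear_teeth
GR = 51 / 27
GR = 1.8889

1.8889


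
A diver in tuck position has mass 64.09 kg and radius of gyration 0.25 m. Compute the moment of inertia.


I = m * k^2
I = 64.09 * 0.25^2
I = 64.09 * 0.0625 = 4.0056 kg*m^2

4.0056 kg*m^2


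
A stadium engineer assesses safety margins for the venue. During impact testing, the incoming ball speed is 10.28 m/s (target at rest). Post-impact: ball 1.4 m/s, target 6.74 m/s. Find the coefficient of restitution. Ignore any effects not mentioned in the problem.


e = (v2_after - v1_after) / (v1_before - v2_before)
Numerator = 6.74 - 1.4 = 5.34
Denominator = 10.28 - 0 = 10.28
e = 5.34 / 10.28 = 0.5195

0.5195


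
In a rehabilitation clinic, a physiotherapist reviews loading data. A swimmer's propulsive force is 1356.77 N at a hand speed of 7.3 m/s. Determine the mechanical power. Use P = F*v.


P = F * v
P = 1356.77 * 7.3
P = 9904.421 W

9904.421 W


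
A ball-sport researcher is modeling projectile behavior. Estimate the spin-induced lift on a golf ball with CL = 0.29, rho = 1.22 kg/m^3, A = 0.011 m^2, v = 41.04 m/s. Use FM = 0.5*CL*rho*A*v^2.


FM = 0.5 * CL * rho * A * v^2
FM = 0.5 * 0.29 * 1.22 * 0.011 * 41.04^2
v^2 = 1684.2816
FM = 0.5 * 0.29 * 1.22 * 0.011 * 1684.2816 = 3.2774 N

3.2774 N


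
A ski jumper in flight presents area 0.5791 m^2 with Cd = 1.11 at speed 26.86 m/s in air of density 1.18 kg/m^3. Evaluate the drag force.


Fd = 0.5 * Cd * rho * A * v^2
Fd = 0.5 * 1.11 * 1.18 * 0.5791 * 26.86^2
v^2 = 721.4596
Fd = 0.5 * 1.11 * 1.18 * 0.5791 * 721.4596 = 273.6154 N

273.6154 N


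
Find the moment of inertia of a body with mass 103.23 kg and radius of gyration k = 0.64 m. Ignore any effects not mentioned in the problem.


I = m * k^2
I = 103.23 * 0.64^2
I = 103.23 * 0.4096 = 42.283 kg*m^2

42.283 kg*m^2


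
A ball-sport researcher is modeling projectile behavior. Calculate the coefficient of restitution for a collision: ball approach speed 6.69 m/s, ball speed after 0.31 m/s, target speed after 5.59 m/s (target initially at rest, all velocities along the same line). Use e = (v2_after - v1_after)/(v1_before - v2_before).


e = (v2_after - v1_after) / (v1_before - v2_before)
Numerator = 5.59 - 0.31 = 5.28
Denominator = 6.69 - 0 = 6.69
e = 5.28 / 6.69 = 0.7892

0.7892


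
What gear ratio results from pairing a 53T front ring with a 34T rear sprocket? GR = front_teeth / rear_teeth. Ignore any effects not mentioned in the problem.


GR = front_teeth / rear_teeth
GR = 53 / 34
GR = 1.5588

1.5588


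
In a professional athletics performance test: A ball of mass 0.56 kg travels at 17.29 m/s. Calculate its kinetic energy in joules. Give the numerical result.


KE = 0.5 * m * v^2
KE = 0.5 * 0.56 * 17.29^2
KE = 0.5 * 0.56 * 298.9441 = 83.7043 J

83.7043 J


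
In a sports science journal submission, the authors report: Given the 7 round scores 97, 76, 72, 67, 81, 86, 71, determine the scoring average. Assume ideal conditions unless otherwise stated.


Average = sum / n
Sum = 550
Average = 550 / 7 = 78.5714

78.5714


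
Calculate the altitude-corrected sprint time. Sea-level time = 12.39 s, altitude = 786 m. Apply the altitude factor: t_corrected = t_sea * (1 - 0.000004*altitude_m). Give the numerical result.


Correction factor = 1 - 0.000004 * 786 = 0.996856
t_corrected = t_sea * factor = 12.39 * 0.996856
t_corrected = 12.351 s

12.351 s


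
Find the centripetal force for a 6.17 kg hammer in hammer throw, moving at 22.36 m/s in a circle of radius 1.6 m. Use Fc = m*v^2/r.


Fc = m * v^2 / r
v^2 = 22.36^2 = 499.9696
Fc = 6.17 * 499.9696 / 1.6
Fc = 3084.8124 / 1.6 = 1928.0078 N

1928.0078 N


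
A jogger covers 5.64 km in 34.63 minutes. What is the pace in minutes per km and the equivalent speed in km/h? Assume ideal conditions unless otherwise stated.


Pace = time / distance = 34.63 min / 5.64 km = 6.1401 min/km
Speed = distance / time_in_hours = 5.64 / 0.5772 hr
Speed = 9.7719 km/h

6.1401 min/km, 9.7719 km/h


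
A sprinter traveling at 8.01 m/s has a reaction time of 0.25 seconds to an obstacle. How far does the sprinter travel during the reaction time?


d = v * t
d = 8.01 * 0.25
d = 2.0025 m

2.0025 m


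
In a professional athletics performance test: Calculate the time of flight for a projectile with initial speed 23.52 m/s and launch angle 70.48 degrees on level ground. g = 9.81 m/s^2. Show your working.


T = 2*v*sin(theta)/g
sin(theta) = sin(70.48 deg) = 0.9425
T = 2*23.52*0.9425 / 9.81
T = 44.3364 / 9.81 = 4.5195 s

4.5195 s


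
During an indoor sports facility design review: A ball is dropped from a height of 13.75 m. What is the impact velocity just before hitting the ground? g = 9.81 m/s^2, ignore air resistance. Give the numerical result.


v = sqrt(2 * g * h)
v = sqrt(2 * 9.81 * 13.75)
v = sqrt(269.775) = 16.4248 m/s

16.4248 m/s


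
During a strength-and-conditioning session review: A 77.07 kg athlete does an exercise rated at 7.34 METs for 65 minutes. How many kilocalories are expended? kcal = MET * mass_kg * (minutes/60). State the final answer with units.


kcal = MET * mass * time_hr
Convert time: 65 min = 1.0833 hr
kcal = 7.34 * 77.07 * 1.0833
kcal = 612.8349 kcal

612.8349 kcal


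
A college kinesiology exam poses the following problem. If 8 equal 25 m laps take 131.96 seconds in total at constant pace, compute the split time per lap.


Split time = total_time / n_laps = 131.96 / 8
Split time = 16.495 s per lap

16.495 s


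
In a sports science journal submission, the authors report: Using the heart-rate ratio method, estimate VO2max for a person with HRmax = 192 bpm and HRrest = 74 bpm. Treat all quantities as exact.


VO2max = 15.3 * HRmax / HRrest
VO2max = 15.3 * 192 / 74
VO2max = 2937.6 / 74 = 39.6973 mL/kg/min

39.6973 mL/kg/min


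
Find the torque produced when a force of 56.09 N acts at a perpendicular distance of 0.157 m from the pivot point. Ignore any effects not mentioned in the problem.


tau = F * d
tau = 56.09 * 0.157
tau = 8.8061 N*m

8.8061 N*m


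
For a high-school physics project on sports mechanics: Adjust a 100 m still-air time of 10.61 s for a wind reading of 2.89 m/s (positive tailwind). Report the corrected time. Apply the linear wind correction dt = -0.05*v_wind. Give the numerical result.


dt = -0.05 * v_wind = -0.05 * 2.89 = -0.1445 s
t_corrected = t_still + dt = 10.61 + (-0.1445)
t_corrected = 10.4655 s

10.4655 s


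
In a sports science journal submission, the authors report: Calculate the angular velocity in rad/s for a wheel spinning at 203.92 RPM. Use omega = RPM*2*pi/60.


omega = RPM * 2 * pi / 60
omega = 203.92 * 2 * 3.14159 / 60
omega = 1281.2671 / 60 = 21.3545 rad/s

21.3545 rad/s


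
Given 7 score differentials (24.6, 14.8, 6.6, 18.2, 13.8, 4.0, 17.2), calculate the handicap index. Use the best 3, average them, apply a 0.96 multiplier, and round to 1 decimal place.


All differentials: 24.6, 14.8, 6.6, 18.2, 13.8, 4.0, 17.2
Sorted: 4.0, 6.6, 13.8, 14.8, 17.2, 18.2, 24.6
Best 3: 4.0, 6.6, 13.8
Average of best = 24.4 / 3 = 8.1333
Raw index = 8.1333 * 0.96 = 7.808
Handicap index = round(7.808, 1) = 7.8

7.8


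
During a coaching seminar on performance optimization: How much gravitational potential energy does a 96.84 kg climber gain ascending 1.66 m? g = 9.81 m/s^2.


PE = m * g * h
PE = 96.84 * 9.81 * 1.66
PE = 950.0004 * 1.66 = 1577.0007 J

1577.0007 J


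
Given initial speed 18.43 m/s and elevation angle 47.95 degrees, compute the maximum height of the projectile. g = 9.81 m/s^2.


H = (v*sin(theta))^2 / (2*g)
vy = v*sin(theta) = 18.43 * sin(47.95 deg) = 13.6854 m/s
H = vy^2 / (2*g) = 187.29 / (2*9.81)
H = 187.29 / 19.62 = 9.5459 m

9.5459 m


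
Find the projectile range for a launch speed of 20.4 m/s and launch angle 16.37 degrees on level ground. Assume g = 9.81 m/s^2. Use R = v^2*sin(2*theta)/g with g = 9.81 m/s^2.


R = v^2 * sin(2*theta) / g
Convert angle to radians: theta = 16.37 deg = 0.2857 rad
sin(2*theta) = sin(0.5714) = 0.5408
R = 20.4^2 * 0.5408 / 9.81
R = 416.16 * 0.5408 / 9.81 = 22.943 m

22.943 m


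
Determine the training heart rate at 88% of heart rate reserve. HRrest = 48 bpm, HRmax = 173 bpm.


Target = HRrest + pct*(HRmax - HRrest)
Heart rate reserve = HRmax - HRrest = 173 - 48 = 125 bpm
Fraction = 88% = 0.88
Target = 48 + 0.88 * 125
Target = 48 + 110 = 158 bpm

158 bpm


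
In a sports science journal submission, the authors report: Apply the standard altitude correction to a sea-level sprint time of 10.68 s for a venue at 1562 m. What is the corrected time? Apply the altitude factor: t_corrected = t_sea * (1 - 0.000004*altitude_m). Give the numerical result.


Correction factor = 1 - 0.000004 * 1562 = 0.993752
t_corrected = t_sea * factor = 10.68 * 0.993752
t_corrected = 10.6133 s

10.6133 s


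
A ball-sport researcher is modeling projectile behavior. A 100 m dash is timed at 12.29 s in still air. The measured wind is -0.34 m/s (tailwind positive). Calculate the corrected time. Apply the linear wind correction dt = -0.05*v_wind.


dt = -0.05 * v_wind = -0.05 * -0.34 = 0.017 s
t_corrected = t_still + dt = 12.29 + (0.017)
t_corrected = 12.307 s

12.307 s


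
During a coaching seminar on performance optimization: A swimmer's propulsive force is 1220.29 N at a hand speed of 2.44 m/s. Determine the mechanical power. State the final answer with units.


P = F * v
P = 1220.29 * 2.44
P = 2977.5076 W

2977.5076 W
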